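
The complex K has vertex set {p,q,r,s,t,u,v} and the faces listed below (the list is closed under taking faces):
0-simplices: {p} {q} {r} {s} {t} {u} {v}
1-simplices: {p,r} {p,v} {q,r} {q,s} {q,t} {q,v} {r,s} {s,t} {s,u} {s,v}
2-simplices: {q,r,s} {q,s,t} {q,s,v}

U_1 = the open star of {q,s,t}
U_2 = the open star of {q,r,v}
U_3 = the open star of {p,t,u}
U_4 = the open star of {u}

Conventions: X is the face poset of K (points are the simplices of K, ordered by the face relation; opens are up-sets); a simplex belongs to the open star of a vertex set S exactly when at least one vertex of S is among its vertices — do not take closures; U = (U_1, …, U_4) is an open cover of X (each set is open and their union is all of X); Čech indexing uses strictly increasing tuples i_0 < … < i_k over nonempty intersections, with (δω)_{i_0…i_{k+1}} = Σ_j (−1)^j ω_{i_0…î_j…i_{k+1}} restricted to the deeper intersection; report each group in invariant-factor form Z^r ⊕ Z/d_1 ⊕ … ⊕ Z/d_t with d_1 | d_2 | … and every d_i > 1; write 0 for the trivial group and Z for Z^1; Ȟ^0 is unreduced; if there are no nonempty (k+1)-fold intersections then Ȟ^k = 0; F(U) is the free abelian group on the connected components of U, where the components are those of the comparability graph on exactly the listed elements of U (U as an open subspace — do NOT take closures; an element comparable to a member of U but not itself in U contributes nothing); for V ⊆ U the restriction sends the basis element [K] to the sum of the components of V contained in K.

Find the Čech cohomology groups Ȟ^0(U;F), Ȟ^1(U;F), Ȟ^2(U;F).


nonempty intersections:
  U1={{q},{s},{t},{q,r},{q,s},{q,t},{q,v},{r,s},{s,t},{s,u},{s,v},{q,r,s},{q,s,t},{q,s,v}} U2={{q},{r},{v},{p,r},{p,v},{q,r},{q,s},{q,t},{q,v},{r,s},{s,v},{q,r,s},{q,s,t},{q,s,v}} U3={{p},{t},{u},{p,r},{p,v},{q,t},{s,t},{s,u},{q,s,t}} U4={{u},{s,u}}
  U12={{q},{q,r},{q,s},{q,t},{q,v},{r,s},{s,v},{q,r,s},{q,s,t},{q,s,v}} U13={{t},{q,t},{s,t},{s,u},{q,s,t}} U14={{s,u}} U23={{p,r},{p,v},{q,t},{q,s,t}} U34={{u},{s,u}}
  U123={{q,t},{q,s,t}} U134={{s,u}}
components per intersection:
  U1: {{q},{s},{t},{q,r},{q,s},{q,t},{q,v},{r,s},{s,t},{s,u},{s,v},{q,r,s},{q,s,t},{q,s,v}}
  U2: {{q},{r},{v},{p,r},{p,v},{q,r},{q,s},{q,t},{q,v},{r,s},{s,v},{q,r,s},{q,s,t},{q,s,v}}
  U3: {{p},{p,r},{p,v}} {{t},{q,t},{s,t},{q,s,t}} {{u},{s,u}}
  U4: {{u},{s,u}}
  U12: {{q},{q,r},{q,s},{q,t},{q,v},{r,s},{s,v},{q,r,s},{q,s,t},{q,s,v}}
  U13: {{t},{q,t},{s,t},{q,s,t}} {{s,u}}
  U14: {{s,u}}
  U23: {{p,r}} {{p,v}} {{q,t},{q,s,t}}
  U34: {{u},{s,u}}
  U123: {{q,t},{q,s,t}}
  U134: {{s,u}}
C dims 6,8,2; δ0: rk 5, SNF 1^5; δ1: rk 2, SNF 1^2
Ȟ^0: (6−5)−0=1 ⇒ Z
Ȟ^1: (8−2)−5=1 ⇒ Z
Ȟ^2: (2−0)−2=0 ⇒ 0

Ȟ^0 = Z, Ȟ^1 = Z, Ȟ^2 = 0


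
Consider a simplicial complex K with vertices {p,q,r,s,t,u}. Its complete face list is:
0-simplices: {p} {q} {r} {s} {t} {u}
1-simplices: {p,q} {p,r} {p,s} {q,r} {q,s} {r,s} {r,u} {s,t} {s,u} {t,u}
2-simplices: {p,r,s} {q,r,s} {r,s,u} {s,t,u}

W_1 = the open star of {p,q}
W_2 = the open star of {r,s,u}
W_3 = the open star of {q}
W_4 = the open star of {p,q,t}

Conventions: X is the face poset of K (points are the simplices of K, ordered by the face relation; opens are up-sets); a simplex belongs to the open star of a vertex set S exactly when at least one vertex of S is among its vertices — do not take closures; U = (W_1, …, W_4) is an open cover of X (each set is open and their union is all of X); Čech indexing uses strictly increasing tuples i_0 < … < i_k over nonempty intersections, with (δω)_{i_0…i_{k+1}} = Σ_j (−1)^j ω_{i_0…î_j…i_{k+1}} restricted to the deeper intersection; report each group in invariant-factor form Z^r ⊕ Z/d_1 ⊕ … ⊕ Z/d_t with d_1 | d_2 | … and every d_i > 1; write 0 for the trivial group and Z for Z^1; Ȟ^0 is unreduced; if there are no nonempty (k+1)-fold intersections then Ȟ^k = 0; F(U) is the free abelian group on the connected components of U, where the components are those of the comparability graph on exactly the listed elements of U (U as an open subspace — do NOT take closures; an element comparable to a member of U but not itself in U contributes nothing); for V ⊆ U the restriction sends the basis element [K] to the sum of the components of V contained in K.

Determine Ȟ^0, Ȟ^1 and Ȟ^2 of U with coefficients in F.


cover nerve:
  W1={{p},{q},{p,q},{p,r},{p,s},{q,r},{q,s},{p,r,s},{q,r,s}} W2={{r},{s},{u},{p,r},{p,s},{q,r},{q,s},{r,s},{r,u},{s,t},{s,u},{t,u},{p,r,s},{q,r,s},{r,s,u},{s,t,u}} W3={{q},{p,q},{q,r},{q,s},{q,r,s}} W4={{p},{q},{t},{p,q},{p,r},{p,s},{q,r},{q,s},{s,t},{t,u},{p,r,s},{q,r,s},{s,t,u}}
  W12={{p,r},{p,s},{q,r},{q,s},{p,r,s},{q,r,s}} W13={{q},{p,q},{q,r},{q,s},{q,r,s}} W14={{p},{q},{p,q},{p,r},{p,s},{q,r},{q,s},{p,r,s},{q,r,s}} W23={{q,r},{q,s},{q,r,s}} W24={{p,r},{p,s},{q,r},{q,s},{s,t},{t,u},{p,r,s},{q,r,s},{s,t,u}} W34={{q},{p,q},{q,r},{q,s},{q,r,s}}
  W123={{q,r},{q,s},{q,r,s}} W124={{p,r},{p,s},{q,r},{q,s},{p,r,s},{q,r,s}} W134={{q},{p,q},{q,r},{q,s},{q,r,s}} W234={{q,r},{q,s},{q,r,s}}
  W1234={{q,r},{q,s},{q,r,s}}
components per intersection:
  W1: {{p},{q},{p,q},{p,r},{p,s},{q,r},{q,s},{p,r,s},{q,r,s}}
  W2: {{r},{s},{u},{p,r},{p,s},{q,r},{q,s},{r,s},{r,u},{s,t},{s,u},{t,u},{p,r,s},{q,r,s},{r,s,u},{s,t,u}}
  W3: {{q},{p,q},{q,r},{q,s},{q,r,s}}
  W4: {{p},{q},{p,q},{p,r},{p,s},{q,r},{q,s},{p,r,s},{q,r,s}} {{t},{s,t},{t,u},{s,t,u}}
  W12: {{p,r},{p,s},{p,r,s}} {{q,r},{q,s},{q,r,s}}
  W13: {{q},{p,q},{q,r},{q,s},{q,r,s}}
  W14: {{p},{q},{p,q},{p,r},{p,s},{q,r},{q,s},{p,r,s},{q,r,s}}
  W23: {{q,r},{q,s},{q,r,s}}
  W24: {{p,r},{p,s},{p,r,s}} {{q,r},{q,s},{q,r,s}} {{s,t},{t,u},{s,t,u}}
  W34: {{q},{p,q},{q,r},{q,s},{q,r,s}}
  W123: {{q,r},{q,s},{q,r,s}}
  W124: {{p,r},{p,s},{p,r,s}} {{q,r},{q,s},{q,r,s}}
  W134: {{q},{p,q},{q,r},{q,s},{q,r,s}}
  W234: {{q,r},{q,s},{q,r,s}}
  W1234: {{q,r},{q,s},{q,r,s}}
C dims 5,9,5,1; δ0: rk 4, SNF 1^4; δ1: rk 4, SNF 1^4; δ2: rk 1, SNF 1^1
Ȟ^0: (5−4)−0=1 ⇒ Z
Ȟ^1: (9−4)−4=1 ⇒ Z
Ȟ^2: (5−1)−4=0 ⇒ 0

Ȟ^0 = Z,  Ȟ^1 = Z,  Ȟ^2 = 0


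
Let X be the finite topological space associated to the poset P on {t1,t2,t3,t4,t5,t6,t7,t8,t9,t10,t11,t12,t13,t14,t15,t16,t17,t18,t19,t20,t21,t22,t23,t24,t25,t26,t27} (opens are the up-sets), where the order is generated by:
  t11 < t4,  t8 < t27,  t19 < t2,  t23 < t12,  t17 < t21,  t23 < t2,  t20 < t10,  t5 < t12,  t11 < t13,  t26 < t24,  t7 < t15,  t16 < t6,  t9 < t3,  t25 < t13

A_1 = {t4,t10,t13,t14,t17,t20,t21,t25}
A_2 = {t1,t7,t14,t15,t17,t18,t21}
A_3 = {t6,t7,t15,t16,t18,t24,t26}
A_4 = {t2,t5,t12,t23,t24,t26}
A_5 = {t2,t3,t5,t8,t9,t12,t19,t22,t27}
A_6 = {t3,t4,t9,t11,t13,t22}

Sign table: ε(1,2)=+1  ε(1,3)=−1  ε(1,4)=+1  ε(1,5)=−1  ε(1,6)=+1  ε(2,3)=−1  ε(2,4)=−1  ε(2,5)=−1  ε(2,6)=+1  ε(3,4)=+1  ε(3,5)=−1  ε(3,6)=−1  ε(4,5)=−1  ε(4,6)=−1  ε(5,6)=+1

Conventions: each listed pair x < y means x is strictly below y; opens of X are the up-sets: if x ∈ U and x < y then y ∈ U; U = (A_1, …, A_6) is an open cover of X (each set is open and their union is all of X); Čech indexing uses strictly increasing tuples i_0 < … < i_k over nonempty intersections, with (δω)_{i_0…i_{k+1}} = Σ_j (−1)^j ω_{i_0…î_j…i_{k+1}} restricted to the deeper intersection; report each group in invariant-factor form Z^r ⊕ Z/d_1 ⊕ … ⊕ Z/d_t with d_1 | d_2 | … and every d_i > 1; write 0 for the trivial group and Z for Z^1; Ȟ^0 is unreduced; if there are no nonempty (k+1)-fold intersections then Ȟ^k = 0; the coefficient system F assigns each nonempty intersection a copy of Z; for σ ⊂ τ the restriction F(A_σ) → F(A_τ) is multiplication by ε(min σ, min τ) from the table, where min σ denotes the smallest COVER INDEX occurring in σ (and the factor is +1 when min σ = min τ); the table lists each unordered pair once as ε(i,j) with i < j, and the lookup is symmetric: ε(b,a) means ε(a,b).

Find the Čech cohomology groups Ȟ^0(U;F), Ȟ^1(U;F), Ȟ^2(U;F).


nonempty overlaps:
  A12={t14,t17,t21} A16={t4,t13} A23={t7,t15,t18} A34={t24,t26} A45={t2,t5,t12} A56={t3,t9,t22}
C dims 6,6; δ0: rk 5, SNF 1^5
degree 0: 6−5−0 = 1 → Ȟ^0 ≅ Z
degree 1: 6−0−5 = 1 → Ȟ^1 ≅ Z
degree 2: 0−0−0 = 0 → Ȟ^2 ≅ 0

Ȟ^0 ≅ Z; Ȟ^1 ≅ Z; Ȟ^2 ≅ 0


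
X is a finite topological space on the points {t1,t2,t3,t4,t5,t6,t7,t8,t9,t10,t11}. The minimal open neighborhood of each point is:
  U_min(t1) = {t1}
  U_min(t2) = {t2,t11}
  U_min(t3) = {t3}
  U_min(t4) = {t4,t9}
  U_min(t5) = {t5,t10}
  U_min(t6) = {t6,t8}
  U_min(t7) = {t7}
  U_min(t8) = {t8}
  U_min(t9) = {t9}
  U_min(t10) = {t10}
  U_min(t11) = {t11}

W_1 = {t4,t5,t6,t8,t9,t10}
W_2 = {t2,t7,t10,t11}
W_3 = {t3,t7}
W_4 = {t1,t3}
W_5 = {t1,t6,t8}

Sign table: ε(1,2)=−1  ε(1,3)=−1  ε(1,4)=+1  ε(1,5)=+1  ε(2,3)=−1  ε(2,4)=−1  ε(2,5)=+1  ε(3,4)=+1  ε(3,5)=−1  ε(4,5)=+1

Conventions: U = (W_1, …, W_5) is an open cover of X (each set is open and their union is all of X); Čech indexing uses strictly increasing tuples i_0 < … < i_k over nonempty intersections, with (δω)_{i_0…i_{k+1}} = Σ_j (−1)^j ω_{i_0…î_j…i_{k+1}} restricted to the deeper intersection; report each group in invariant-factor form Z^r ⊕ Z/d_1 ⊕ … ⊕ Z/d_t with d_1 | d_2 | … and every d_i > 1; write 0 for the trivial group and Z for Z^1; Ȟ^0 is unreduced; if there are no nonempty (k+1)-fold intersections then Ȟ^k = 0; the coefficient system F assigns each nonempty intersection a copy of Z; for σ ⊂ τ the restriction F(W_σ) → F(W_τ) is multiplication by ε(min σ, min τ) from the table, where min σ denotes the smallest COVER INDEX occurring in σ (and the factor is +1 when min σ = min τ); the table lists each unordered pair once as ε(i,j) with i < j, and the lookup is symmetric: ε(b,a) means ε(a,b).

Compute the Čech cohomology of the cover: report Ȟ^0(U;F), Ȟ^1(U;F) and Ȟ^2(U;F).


intersection data:
  W12={t10} W15={t6,t8} W23={t7} W34={t3} W45={t1}
C dims 5,5; δ0: rk 4, SNF 1^4
Ȟ^0 = (5 − 4) − 0 = 1, so Ȟ^0 ≅ Z
Ȟ^1 = (5 − 0) − 4 = 1, so Ȟ^1 ≅ Z
Ȟ^2 = (0 − 0) − 0 = 0, so Ȟ^2 ≅ 0

Ȟ^0 ≅ Z, Ȟ^1 ≅ Z and Ȟ^2 ≅ 0


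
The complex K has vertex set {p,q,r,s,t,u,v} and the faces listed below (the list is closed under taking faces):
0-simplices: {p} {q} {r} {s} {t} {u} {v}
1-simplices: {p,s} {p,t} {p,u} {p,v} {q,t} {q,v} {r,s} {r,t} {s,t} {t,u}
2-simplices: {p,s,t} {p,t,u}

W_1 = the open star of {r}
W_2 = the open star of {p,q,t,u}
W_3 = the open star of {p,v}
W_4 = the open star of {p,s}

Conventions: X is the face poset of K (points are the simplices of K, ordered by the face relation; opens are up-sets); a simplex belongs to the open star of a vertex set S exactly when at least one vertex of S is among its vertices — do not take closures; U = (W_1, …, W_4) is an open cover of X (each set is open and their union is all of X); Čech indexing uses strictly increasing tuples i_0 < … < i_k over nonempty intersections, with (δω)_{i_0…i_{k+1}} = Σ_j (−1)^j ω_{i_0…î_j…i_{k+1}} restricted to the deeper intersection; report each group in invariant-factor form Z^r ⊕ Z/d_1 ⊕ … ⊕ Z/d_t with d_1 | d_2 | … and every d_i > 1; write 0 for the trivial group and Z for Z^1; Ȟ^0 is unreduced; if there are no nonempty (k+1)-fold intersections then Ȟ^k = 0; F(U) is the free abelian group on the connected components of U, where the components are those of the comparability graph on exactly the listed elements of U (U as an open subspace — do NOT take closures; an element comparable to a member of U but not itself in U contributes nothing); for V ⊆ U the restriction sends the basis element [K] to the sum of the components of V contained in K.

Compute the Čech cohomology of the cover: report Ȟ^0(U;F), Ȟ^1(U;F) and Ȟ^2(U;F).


nonempty intersections:
  W1={{r},{r,s},{r,t}} W2={{p},{q},{t},{u},{p,s},{p,t},{p,u},{p,v},{q,t},{q,v},{r,t},{s,t},{t,u},{p,s,t},{p,t,u}} W3={{p},{v},{p,s},{p,t},{p,u},{p,v},{q,v},{p,s,t},{p,t,u}} W4={{p},{s},{p,s},{p,t},{p,u},{p,v},{r,s},{s,t},{p,s,t},{p,t,u}}
  W12={{r,t}} W14={{r,s}} W23={{p},{p,s},{p,t},{p,u},{p,v},{q,v},{p,s,t},{p,t,u}} W24={{p},{p,s},{p,t},{p,u},{p,v},{s,t},{p,s,t},{p,t,u}} W34={{p},{p,s},{p,t},{p,u},{p,v},{p,s,t},{p,t,u}}
  W234={{p},{p,s},{p,t},{p,u},{p,v},{p,s,t},{p,t,u}}
components per intersection:
  W1: {{r},{r,s},{r,t}}
  W2: {{p},{q},{t},{u},{p,s},{p,t},{p,u},{p,v},{q,t},{q,v},{r,t},{s,t},{t,u},{p,s,t},{p,t,u}}
  W3: {{p},{v},{p,s},{p,t},{p,u},{p,v},{q,v},{p,s,t},{p,t,u}}
  W4: {{p},{s},{p,s},{p,t},{p,u},{p,v},{r,s},{s,t},{p,s,t},{p,t,u}}
  W12: {{r,t}}
  W14: {{r,s}}
  W23: {{p},{p,s},{p,t},{p,u},{p,v},{p,s,t},{p,t,u}} {{q,v}}
  W24: {{p},{p,s},{p,t},{p,u},{p,v},{s,t},{p,s,t},{p,t,u}}
  W34: {{p},{p,s},{p,t},{p,u},{p,v},{p,s,t},{p,t,u}}
  W234: {{p},{p,s},{p,t},{p,u},{p,v},{p,s,t},{p,t,u}}
C dims 4,6,1; δ0: rk 3, SNF 1^3; δ1: rk 1, SNF 1^1
Ȟ^0: (4−3)−0=1 ⇒ Z
Ȟ^1: (6−1)−3=2 ⇒ Z^2
Ȟ^2: (1−0)−1=0 ⇒ 0

Ȟ^0 = Z, Ȟ^1 = Z^2 and Ȟ^2 = 0


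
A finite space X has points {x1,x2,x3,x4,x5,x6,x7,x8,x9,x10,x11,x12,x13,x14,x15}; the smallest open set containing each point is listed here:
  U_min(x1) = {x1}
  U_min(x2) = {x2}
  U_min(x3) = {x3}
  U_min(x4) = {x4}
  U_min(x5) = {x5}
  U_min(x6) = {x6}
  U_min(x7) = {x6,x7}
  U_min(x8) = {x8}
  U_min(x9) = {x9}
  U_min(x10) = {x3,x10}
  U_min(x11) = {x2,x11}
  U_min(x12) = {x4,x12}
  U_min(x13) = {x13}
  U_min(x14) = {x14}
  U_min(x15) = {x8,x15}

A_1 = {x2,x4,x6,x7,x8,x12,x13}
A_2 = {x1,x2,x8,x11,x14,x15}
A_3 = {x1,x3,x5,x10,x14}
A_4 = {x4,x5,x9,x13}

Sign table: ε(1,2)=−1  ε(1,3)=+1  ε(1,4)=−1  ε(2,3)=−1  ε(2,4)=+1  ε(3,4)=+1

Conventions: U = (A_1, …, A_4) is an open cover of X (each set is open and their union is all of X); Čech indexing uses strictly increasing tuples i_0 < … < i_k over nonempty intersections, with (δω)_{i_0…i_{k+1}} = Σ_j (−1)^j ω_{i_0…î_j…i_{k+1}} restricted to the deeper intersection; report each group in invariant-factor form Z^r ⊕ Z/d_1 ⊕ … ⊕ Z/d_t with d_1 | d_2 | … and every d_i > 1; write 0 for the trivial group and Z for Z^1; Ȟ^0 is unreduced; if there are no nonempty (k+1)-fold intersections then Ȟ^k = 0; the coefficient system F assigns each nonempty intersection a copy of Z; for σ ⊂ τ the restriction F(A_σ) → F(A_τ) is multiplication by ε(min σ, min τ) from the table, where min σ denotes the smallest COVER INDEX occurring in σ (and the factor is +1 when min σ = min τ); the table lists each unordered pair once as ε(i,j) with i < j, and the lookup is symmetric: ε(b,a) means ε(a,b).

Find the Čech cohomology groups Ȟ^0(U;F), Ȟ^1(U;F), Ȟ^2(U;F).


Ȟ^0 = 0, Ȟ^1 = Z/2, Ȟ^2 = 0

cover nerve:
  A12={x2,x8} A14={x4,x13} A23={x1,x14} A34={x5}
C dims 4,4; δ0: rk 4, SNF 1^3·2
Ȟ^0: (4−4)−0=0 ⇒ 0
Ȟ^1: (4−0)−4=0 plus torsion [2] ⇒ Z/2
Ȟ^2: (0−0)−0=0 ⇒ 0


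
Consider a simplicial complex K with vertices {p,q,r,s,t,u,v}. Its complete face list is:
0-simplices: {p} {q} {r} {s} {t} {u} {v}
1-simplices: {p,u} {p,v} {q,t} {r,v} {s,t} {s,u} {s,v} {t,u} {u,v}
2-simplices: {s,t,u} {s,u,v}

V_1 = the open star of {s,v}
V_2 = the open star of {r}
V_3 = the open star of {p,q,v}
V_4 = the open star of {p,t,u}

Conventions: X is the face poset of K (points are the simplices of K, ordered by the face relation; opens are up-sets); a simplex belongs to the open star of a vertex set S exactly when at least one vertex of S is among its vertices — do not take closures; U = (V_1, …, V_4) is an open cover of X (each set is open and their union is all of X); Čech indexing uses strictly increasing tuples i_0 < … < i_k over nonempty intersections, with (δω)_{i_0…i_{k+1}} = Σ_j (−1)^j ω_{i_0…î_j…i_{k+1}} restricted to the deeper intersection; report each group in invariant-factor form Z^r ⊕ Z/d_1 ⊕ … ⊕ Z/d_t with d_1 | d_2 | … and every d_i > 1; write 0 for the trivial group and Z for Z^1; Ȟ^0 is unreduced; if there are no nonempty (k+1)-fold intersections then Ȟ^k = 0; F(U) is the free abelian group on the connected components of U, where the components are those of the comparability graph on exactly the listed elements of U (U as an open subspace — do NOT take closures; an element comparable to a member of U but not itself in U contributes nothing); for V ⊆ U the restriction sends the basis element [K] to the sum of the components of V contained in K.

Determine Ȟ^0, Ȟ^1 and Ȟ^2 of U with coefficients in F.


Ȟ^0 = Z, Ȟ^1 = Z, Ȟ^2 = 0

intersection data:
  V1={{s},{v},{p,v},{r,v},{s,t},{s,u},{s,v},{u,v},{s,t,u},{s,u,v}} V2={{r},{r,v}} V3={{p},{q},{v},{p,u},{p,v},{q,t},{r,v},{s,v},{u,v},{s,u,v}} V4={{p},{t},{u},{p,u},{p,v},{q,t},{s,t},{s,u},{t,u},{u,v},{s,t,u},{s,u,v}}
  V12={{r,v}} V13={{v},{p,v},{r,v},{s,v},{u,v},{s,u,v}} V14={{p,v},{s,t},{s,u},{u,v},{s,t,u},{s,u,v}} V23={{r,v}} V34={{p},{p,u},{p,v},{q,t},{u,v},{s,u,v}}
  V123={{r,v}} V134={{p,v},{u,v},{s,u,v}}
components per intersection:
  V1: {{s},{v},{p,v},{r,v},{s,t},{s,u},{s,v},{u,v},{s,t,u},{s,u,v}}
  V2: {{r},{r,v}}
  V3: {{p},{v},{p,u},{p,v},{r,v},{s,v},{u,v},{s,u,v}} {{q},{q,t}}
  V4: {{p},{t},{u},{p,u},{p,v},{q,t},{s,t},{s,u},{t,u},{u,v},{s,t,u},{s,u,v}}
  V12: {{r,v}}
  V13: {{v},{p,v},{r,v},{s,v},{u,v},{s,u,v}}
  V14: {{p,v}} {{s,t},{s,u},{u,v},{s,t,u},{s,u,v}}
  V23: {{r,v}}
  V34: {{p},{p,u},{p,v}} {{q,t}} {{u,v},{s,u,v}}
  V123: {{r,v}}
  V134: {{p,v}} {{u,v},{s,u,v}}
C dims 5,8,3; δ0: rk 4, SNF 1^4; δ1: rk 3, SNF 1^3
Ȟ^0 = (5 − 4) − 0 = 1, so Ȟ^0 ≅ Z
Ȟ^1 = (8 − 3) − 4 = 1, so Ȟ^1 ≅ Z
Ȟ^2 = (3 − 0) − 3 = 0, so Ȟ^2 ≅ 0


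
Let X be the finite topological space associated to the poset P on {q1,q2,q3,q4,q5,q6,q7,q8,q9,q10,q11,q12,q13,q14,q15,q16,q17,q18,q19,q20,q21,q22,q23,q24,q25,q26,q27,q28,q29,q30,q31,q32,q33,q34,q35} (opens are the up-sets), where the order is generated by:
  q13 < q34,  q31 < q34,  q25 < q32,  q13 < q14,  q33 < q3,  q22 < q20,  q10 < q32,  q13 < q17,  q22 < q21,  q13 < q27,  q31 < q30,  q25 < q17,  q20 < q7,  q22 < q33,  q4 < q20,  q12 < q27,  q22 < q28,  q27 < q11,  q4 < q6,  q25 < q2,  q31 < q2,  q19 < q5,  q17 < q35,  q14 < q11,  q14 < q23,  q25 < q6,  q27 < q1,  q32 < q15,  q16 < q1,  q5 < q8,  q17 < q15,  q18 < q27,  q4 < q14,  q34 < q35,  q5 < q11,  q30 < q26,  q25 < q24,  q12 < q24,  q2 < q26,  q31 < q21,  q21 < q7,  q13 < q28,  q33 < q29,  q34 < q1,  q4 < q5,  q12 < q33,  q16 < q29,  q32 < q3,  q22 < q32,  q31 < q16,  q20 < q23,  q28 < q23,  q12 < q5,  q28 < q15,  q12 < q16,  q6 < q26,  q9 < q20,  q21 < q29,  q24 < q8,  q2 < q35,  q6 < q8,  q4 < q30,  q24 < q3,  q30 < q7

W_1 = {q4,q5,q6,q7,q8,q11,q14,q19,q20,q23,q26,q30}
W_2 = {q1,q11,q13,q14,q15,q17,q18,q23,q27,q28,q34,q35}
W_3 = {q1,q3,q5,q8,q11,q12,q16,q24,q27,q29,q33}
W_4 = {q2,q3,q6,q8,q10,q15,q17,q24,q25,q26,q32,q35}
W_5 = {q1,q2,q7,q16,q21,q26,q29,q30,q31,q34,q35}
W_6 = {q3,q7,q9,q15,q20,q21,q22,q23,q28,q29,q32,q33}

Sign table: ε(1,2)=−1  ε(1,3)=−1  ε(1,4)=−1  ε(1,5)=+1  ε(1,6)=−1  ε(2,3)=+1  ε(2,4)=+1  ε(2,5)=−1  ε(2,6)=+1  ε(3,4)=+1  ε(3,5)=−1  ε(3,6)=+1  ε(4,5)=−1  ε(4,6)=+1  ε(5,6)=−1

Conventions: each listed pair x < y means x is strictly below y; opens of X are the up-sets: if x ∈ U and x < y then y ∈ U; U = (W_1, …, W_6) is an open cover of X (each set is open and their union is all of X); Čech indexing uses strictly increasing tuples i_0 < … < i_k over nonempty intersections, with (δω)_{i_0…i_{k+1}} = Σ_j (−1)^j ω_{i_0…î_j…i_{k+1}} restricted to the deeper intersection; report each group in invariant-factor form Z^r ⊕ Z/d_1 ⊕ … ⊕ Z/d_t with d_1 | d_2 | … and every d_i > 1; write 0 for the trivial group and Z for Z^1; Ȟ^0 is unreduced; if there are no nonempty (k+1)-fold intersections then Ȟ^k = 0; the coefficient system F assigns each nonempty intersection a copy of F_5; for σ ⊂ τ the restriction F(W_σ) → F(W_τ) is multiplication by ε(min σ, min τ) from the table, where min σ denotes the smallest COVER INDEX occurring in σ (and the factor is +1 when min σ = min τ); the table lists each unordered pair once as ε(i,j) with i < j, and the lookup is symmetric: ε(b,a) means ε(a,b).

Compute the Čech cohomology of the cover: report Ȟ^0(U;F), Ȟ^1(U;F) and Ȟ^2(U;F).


Ȟ^0 = Z/5; Ȟ^1 = 0; Ȟ^2 = 0

intersection data:
  W12={q11,q14,q23} W13={q5,q8,q11} W14={q6,q8,q26} W15={q7,q26,q30} W16={q7,q20,q23} W23={q1,q11,q27} W24={q15,q17,q35} W25={q1,q34,q35} W26={q15,q23,q28} W34={q3,q8,q24} W35={q1,q16,q29} W36={q3,q29,q33} W45={q2,q26,q35} W46={q3,q15,q32} W56={q7,q21,q29}
  W123={q11} W126={q23} W134={q8} W145={q26} W156={q7} W235={q1} W245={q35} W246={q15} W346={q3} W356={q29}
C dims 6,15,10; δ0: rk_F5 5; δ1: rk_F5 10
Ȟ^0 = (6 − 5) − 0 = 1, so Ȟ^0 ≅ Z/5
Ȟ^1 = (15 − 10) − 5 = 0, so Ȟ^1 ≅ 0
Ȟ^2 = (10 − 0) − 10 = 0, so Ȟ^2 ≅ 0


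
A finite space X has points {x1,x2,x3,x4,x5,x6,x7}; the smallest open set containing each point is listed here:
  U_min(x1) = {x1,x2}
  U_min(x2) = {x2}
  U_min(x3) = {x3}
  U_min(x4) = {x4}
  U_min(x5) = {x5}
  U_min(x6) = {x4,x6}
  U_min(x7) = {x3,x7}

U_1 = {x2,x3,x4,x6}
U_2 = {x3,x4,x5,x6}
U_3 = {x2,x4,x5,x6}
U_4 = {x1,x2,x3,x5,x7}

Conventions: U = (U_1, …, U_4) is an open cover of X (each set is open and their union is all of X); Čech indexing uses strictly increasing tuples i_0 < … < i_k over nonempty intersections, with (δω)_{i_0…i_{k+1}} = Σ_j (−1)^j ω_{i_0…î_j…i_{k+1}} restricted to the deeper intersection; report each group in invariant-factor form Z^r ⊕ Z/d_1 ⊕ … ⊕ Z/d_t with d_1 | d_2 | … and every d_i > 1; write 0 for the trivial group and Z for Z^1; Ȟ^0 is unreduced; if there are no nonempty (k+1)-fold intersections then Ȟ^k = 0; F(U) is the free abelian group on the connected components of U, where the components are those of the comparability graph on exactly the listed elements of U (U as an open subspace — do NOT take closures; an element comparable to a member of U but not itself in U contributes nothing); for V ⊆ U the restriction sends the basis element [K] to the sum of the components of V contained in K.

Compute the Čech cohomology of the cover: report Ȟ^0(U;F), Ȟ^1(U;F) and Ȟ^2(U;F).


nonempty intersections:
  U12={x3,x4,x6} U13={x2,x4,x6} U14={x2,x3} U23={x4,x5,x6} U24={x3,x5} U34={x2,x5}
  U123={x4,x6} U124={x3} U134={x2} U234={x5}
components per intersection:
  U1: {x2} {x3} {x4,x6}
  U2: {x3} {x4,x6} {x5}
  U3: {x2} {x4,x6} {x5}
  U4: {x1,x2} {x3,x7} {x5}
  U12: {x3} {x4,x6}
  U13: {x2} {x4,x6}
  U14: {x2} {x3}
  U23: {x4,x6} {x5}
  U24: {x3} {x5}
  U34: {x2} {x5}
  U123: {x4,x6}
  U124: {x3}
  U134: {x2}
  U234: {x5}
C dims 12,12,4; δ0: rk 8, SNF 1^8; δ1: rk 4, SNF 1^4
Ȟ^0: (12−8)−0=4 ⇒ Z^4
Ȟ^1: (12−4)−8=0 ⇒ 0
Ȟ^2: (4−0)−4=0 ⇒ 0

Ȟ^0(U;F) ≅ Z^4; Ȟ^1(U;F) ≅ 0; Ȟ^2(U;F) ≅ 0


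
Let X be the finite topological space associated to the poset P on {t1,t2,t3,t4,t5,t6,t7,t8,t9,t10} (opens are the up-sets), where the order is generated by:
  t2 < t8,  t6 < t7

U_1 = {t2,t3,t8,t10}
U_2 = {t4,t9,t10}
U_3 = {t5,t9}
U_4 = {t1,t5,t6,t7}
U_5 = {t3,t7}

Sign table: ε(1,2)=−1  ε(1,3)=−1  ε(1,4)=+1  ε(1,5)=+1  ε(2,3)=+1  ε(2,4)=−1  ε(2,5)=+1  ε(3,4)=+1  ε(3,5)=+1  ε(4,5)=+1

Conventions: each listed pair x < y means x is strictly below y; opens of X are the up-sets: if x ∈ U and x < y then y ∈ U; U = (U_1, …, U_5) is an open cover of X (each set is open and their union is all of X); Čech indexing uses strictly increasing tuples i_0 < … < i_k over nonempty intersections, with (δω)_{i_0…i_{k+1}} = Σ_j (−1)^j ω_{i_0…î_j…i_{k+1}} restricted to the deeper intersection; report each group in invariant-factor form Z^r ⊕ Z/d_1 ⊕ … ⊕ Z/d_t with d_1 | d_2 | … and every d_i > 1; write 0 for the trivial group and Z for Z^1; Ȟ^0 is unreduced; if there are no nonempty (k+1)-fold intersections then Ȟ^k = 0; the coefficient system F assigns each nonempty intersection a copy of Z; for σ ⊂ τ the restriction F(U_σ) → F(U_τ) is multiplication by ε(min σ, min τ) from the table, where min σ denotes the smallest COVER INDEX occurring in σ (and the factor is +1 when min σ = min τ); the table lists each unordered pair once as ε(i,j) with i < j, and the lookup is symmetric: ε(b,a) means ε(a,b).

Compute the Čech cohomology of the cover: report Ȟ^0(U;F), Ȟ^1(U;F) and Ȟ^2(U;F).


nonempty overlaps:
  U12={t10} U15={t3} U23={t9} U34={t5} U45={t7}
C dims 5,5; δ0: rk 5, SNF 1^4·2
degree 0: 5−5−0 = 0 → Ȟ^0 ≅ 0
degree 1: 5−0−5 = 0 plus torsion [2] → Ȟ^1 ≅ Z/2
degree 2: 0−0−0 = 0 → Ȟ^2 ≅ 0

Ȟ^0 ≅ 0, Ȟ^1 ≅ Z/2, Ȟ^2 ≅ 0


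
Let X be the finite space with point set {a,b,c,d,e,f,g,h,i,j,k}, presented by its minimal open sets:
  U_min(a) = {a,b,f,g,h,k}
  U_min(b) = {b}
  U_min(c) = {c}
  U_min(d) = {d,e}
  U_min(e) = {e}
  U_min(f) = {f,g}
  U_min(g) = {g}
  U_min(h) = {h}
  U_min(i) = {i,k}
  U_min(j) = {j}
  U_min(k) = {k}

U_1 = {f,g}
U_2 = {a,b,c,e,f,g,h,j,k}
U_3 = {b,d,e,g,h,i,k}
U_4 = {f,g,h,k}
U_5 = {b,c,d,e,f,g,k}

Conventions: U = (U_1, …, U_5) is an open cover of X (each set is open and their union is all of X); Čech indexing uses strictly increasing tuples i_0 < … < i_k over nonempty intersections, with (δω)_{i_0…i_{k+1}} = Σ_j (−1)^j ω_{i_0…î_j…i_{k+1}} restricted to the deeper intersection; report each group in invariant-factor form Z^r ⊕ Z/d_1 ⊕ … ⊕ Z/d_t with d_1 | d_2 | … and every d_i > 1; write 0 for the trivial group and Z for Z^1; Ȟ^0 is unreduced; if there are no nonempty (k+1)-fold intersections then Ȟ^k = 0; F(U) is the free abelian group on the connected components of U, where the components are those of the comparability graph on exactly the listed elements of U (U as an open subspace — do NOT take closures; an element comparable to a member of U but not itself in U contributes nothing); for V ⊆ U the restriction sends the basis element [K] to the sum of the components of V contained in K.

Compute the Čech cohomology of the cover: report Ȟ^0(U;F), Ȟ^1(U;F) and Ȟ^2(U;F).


Ȟ^0(U;F) ≅ Z^4, Ȟ^1(U;F) ≅ 0, Ȟ^2(U;F) ≅ 0

nonempty intersections:
  U12={f,g} U13={g} U14={f,g} U15={f,g} U23={b,e,g,h,k} U24={f,g,h,k} U25={b,c,e,f,g,k} U34={g,h,k} U35={b,d,e,g,k} U45={f,g,k}
  U123={g} U124={f,g} U125={f,g} U134={g} U135={g} U145={f,g} U234={g,h,k} U235={b,e,g,k} U245={f,g,k} U345={g,k}
  U1234={g} U1235={g} U1245={f,g} U1345={g} U2345={g,k}
  U12345={g}
components per intersection:
  U1: {f,g}
  U2: {a,b,f,g,h,k} {c} {e} {j}
  U3: {b} {d,e} {g} {h} {i,k}
  U4: {f,g} {h} {k}
  U5: {b} {c} {d,e} {f,g} {k}
  U12: {f,g}
  U13: {g}
  U14: {f,g}
  U15: {f,g}
  U23: {b} {e} {g} {h} {k}
  U24: {f,g} {h} {k}
  U25: {b} {c} {e} {f,g} {k}
  U34: {g} {h} {k}
  U35: {b} {d,e} {g} {k}
  U45: {f,g} {k}
  U123: {g}
  U124: {f,g}
  U125: {f,g}
  U134: {g}
  U135: {g}
  U145: {f,g}
  U234: {g} {h} {k}
  U235: {b} {e} {g} {k}
  U245: {f,g} {k}
  U345: {g} {k}
  U1234: {g}
  U1235: {g}
  U1245: {f,g}
  U1345: {g}
  U2345: {g} {k}
  U12345: {g}
C dims 18,26,17,6; δ0: rk 14, SNF 1^14; δ1: rk 12, SNF 1^12; δ2: rk 5, SNF 1^5
Ȟ^0: (18−14)−0=4 ⇒ Z^4
Ȟ^1: (26−12)−14=0 ⇒ 0
Ȟ^2: (17−5)−12=0 ⇒ 0


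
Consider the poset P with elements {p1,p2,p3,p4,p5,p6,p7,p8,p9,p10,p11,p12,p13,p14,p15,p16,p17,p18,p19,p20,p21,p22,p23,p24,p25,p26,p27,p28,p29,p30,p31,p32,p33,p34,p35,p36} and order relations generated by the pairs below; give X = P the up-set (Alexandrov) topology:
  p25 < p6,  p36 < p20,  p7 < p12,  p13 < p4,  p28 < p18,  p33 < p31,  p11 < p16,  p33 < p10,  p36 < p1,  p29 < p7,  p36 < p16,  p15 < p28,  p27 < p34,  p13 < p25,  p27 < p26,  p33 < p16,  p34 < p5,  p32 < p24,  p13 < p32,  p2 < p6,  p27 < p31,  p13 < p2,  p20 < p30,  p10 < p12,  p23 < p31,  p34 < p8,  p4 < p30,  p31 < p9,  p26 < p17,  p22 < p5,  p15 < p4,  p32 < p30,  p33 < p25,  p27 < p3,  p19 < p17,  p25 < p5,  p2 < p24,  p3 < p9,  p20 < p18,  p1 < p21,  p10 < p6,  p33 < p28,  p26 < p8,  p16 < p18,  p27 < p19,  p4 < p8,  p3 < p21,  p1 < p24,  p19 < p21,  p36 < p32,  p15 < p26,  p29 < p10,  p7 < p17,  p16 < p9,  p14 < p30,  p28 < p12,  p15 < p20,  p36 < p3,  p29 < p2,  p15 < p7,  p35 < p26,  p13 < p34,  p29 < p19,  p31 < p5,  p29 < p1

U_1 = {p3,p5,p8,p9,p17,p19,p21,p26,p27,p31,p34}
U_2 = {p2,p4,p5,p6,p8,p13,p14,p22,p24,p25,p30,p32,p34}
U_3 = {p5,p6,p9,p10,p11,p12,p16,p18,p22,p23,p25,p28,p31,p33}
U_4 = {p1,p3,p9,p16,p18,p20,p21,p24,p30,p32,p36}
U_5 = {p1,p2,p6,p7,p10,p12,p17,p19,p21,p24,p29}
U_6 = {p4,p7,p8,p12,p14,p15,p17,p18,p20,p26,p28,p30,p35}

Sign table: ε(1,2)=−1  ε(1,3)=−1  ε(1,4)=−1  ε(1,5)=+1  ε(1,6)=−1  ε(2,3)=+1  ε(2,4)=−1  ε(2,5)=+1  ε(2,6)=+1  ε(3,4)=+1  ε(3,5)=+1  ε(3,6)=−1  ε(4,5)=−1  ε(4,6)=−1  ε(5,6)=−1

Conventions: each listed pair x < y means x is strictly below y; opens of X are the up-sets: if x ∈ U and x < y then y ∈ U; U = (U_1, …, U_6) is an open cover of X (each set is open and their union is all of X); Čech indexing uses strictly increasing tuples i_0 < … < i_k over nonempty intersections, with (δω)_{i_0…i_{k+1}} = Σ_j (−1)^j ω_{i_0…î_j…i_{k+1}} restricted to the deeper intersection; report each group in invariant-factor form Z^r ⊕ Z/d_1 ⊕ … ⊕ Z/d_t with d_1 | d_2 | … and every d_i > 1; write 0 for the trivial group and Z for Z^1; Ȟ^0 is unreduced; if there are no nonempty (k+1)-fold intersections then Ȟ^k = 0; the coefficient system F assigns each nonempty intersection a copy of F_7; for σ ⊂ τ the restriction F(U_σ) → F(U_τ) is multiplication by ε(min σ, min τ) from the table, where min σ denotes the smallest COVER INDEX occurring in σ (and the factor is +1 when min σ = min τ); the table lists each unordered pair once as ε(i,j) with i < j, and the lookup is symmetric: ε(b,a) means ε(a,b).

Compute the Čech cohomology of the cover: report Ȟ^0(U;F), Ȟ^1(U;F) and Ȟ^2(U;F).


Ȟ^0 ≅ 0; Ȟ^1 ≅ 0; Ȟ^2 ≅ Z/7

nerve simplices:
  U12={p5,p8,p34} U13={p5,p9,p31} U14={p3,p9,p21} U15={p17,p19,p21} U16={p8,p17,p26} U23={p5,p6,p22,p25} U24={p24,p30,p32} U25={p2,p6,p24} U26={p4,p8,p14,p30} U34={p9,p16,p18} U35={p6,p10,p12} U36={p12,p18,p28} U45={p1,p21,p24} U46={p18,p20,p30} U56={p7,p12,p17}
  U123={p5} U126={p8} U134={p9} U145={p21} U156={p17} U235={p6} U245={p24} U246={p30} U346={p18} U356={p12}
C dims 6,15,10; δ0: rk_F7 6; δ1: rk_F7 9
degree 0: 6−6−0 = 0 → Ȟ^0 ≅ 0
degree 1: 15−9−6 = 0 → Ȟ^1 ≅ 0
degree 2: 10−0−9 = 1 → Ȟ^2 ≅ Z/7


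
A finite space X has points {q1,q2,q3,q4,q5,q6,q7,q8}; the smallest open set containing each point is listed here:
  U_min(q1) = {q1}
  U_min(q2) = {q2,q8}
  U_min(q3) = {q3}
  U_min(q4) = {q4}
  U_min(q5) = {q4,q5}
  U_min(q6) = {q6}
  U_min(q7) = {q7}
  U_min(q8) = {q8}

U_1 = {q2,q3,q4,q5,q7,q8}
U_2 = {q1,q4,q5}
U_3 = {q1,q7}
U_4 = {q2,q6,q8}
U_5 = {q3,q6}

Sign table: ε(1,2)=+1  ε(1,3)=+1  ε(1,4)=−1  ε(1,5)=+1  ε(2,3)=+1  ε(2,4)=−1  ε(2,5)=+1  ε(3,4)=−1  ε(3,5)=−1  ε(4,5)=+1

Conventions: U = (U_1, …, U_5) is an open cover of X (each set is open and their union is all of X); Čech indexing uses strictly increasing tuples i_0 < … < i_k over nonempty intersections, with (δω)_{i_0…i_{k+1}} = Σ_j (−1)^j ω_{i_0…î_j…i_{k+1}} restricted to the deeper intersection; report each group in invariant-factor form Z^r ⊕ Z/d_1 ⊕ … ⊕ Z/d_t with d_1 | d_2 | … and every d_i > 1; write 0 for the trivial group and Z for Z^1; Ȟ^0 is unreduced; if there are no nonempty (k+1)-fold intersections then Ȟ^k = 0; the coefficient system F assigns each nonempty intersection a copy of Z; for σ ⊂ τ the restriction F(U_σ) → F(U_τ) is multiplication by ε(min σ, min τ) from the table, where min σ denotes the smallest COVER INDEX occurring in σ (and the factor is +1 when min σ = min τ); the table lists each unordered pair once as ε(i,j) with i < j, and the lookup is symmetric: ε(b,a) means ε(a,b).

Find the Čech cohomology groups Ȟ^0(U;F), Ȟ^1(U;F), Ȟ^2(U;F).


nerve of the cover:
  U12={q4,q5} U13={q7} U14={q2,q8} U15={q3} U23={q1} U45={q6}
C dims 5,6; δ0: rk 5, SNF 1^4·2
Ȟ^0 = (5 − 5) − 0 = 0, so Ȟ^0 ≅ 0
Ȟ^1 = (6 − 0) − 5 = 1 plus torsion [2], so Ȟ^1 ≅ Z ⊕ Z/2
Ȟ^2 = (0 − 0) − 0 = 0, so Ȟ^2 ≅ 0

Ȟ^0 ≅ 0; Ȟ^1 ≅ Z ⊕ Z/2; Ȟ^2 ≅ 0


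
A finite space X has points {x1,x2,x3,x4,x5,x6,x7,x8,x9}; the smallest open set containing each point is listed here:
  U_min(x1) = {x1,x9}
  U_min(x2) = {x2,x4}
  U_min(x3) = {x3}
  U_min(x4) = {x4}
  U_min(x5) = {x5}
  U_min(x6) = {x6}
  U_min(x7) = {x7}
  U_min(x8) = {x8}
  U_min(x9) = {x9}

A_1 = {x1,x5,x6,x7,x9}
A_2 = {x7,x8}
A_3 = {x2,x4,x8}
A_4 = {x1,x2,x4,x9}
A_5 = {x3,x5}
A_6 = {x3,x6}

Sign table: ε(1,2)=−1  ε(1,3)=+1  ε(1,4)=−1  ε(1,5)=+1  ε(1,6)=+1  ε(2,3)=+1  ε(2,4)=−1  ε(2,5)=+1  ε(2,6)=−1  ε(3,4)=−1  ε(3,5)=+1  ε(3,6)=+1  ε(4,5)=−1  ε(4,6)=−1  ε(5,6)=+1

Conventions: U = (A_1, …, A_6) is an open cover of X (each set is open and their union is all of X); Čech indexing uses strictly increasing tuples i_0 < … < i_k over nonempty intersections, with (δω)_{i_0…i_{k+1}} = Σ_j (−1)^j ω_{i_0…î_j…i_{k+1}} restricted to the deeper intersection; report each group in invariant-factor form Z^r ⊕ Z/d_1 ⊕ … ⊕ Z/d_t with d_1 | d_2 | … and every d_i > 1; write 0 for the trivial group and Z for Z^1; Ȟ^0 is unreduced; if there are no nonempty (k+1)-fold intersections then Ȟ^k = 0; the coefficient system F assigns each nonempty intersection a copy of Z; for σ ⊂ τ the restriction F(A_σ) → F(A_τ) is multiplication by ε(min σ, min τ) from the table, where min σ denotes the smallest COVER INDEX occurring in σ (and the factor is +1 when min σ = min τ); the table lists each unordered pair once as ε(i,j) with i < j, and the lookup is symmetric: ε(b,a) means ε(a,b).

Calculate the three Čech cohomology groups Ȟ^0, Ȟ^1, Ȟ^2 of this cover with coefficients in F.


Ȟ^0(U;F) ≅ 0,  Ȟ^1(U;F) ≅ Z ⊕ Z/2,  Ȟ^2(U;F) ≅ 0

nonempty overlaps:
  A12={x7} A14={x1,x9} A15={x5} A16={x6} A23={x8} A34={x2,x4} A56={x3}
C dims 6,7; δ0: rk 6, SNF 1^5·2
degree 0: 6−6−0 = 0 → Ȟ^0 ≅ 0
degree 1: 7−0−6 = 1 plus torsion [2] → Ȟ^1 ≅ Z ⊕ Z/2
degree 2: 0−0−0 = 0 → Ȟ^2 ≅ 0


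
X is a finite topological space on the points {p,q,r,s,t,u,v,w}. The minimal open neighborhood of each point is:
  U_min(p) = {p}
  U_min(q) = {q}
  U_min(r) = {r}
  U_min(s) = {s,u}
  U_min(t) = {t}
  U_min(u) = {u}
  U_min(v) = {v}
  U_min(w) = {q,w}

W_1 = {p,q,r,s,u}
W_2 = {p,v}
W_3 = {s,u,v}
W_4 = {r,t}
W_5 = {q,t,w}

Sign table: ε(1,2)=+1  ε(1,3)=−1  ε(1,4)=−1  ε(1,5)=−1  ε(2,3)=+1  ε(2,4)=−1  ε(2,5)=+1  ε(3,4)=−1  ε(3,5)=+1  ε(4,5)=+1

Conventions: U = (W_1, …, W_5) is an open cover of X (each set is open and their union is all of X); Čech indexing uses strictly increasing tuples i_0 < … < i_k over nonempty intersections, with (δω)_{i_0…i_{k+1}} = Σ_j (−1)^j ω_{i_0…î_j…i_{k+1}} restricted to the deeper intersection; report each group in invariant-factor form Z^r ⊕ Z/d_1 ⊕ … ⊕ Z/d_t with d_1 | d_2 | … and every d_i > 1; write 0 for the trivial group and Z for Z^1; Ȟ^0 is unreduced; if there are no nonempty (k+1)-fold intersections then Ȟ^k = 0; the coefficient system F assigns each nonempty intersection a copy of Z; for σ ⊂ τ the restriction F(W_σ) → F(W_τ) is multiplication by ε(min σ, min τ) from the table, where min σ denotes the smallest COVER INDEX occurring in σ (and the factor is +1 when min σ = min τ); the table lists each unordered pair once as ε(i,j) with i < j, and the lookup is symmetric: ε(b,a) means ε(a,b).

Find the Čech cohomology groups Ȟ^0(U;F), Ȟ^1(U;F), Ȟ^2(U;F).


nonempty overlaps:
  W12={p} W13={s,u} W14={r} W15={q} W23={v} W45={t}
C dims 5,6; δ0: rk 5, SNF 1^4·2
degree 0: 5−5−0 = 0 → Ȟ^0 ≅ 0
degree 1: 6−0−5 = 1 plus torsion [2] → Ȟ^1 ≅ Z ⊕ Z/2
degree 2: 0−0−0 = 0 → Ȟ^2 ≅ 0

Ȟ^0 = 0, Ȟ^1 = Z ⊕ Z/2, Ȟ^2 = 0


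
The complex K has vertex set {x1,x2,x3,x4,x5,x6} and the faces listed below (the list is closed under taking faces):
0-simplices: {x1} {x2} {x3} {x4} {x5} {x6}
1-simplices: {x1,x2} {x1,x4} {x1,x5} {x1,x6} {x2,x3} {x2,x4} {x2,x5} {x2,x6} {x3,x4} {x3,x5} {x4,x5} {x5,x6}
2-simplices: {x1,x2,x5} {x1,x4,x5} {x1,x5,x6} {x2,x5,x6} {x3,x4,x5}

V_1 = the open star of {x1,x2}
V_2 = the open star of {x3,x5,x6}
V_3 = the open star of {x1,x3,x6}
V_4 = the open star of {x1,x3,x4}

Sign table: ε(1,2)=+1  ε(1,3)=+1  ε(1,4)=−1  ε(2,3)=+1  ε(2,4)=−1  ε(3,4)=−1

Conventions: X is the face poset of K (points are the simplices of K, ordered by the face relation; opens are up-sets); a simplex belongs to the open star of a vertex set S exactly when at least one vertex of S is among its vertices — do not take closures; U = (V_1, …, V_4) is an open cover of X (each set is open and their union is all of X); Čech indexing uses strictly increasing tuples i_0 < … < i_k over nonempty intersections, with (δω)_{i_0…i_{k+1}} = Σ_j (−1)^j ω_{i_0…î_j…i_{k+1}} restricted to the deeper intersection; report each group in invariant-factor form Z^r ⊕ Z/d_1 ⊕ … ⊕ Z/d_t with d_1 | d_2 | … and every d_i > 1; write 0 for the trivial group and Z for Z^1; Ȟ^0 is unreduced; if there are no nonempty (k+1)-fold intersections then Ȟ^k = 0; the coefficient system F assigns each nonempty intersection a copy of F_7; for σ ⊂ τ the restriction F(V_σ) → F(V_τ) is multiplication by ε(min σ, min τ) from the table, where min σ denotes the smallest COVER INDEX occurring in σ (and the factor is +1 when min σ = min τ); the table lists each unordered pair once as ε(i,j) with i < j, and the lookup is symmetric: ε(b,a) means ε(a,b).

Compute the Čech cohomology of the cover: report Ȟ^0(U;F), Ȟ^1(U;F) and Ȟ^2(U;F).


Ȟ^0 = Z/7; Ȟ^1 = 0; Ȟ^2 = 0

intersection data:
  V1={{x1},{x2},{x1,x2},{x1,x4},{x1,x5},{x1,x6},{x2,x3},{x2,x4},{x2,x5},{x2,x6},{x1,x2,x5},{x1,x4,x5},{x1,x5,x6},{x2,x5,x6}} V2={{x3},{x5},{x6},{x1,x5},{x1,x6},{x2,x3},{x2,x5},{x2,x6},{x3,x4},{x3,x5},{x4,x5},{x5,x6},{x1,x2,x5},{x1,x4,x5},{x1,x5,x6},{x2,x5,x6},{x3,x4,x5}} V3={{x1},{x3},{x6},{x1,x2},{x1,x4},{x1,x5},{x1,x6},{x2,x3},{x2,x6},{x3,x4},{x3,x5},{x5,x6},{x1,x2,x5},{x1,x4,x5},{x1,x5,x6},{x2,x5,x6},{x3,x4,x5}} V4={{x1},{x3},{x4},{x1,x2},{x1,x4},{x1,x5},{x1,x6},{x2,x3},{x2,x4},{x3,x4},{x3,x5},{x4,x5},{x1,x2,x5},{x1,x4,x5},{x1,x5,x6},{x3,x4,x5}}
  V12={{x1,x5},{x1,x6},{x2,x3},{x2,x5},{x2,x6},{x1,x2,x5},{x1,x4,x5},{x1,x5,x6},{x2,x5,x6}} V13={{x1},{x1,x2},{x1,x4},{x1,x5},{x1,x6},{x2,x3},{x2,x6},{x1,x2,x5},{x1,x4,x5},{x1,x5,x6},{x2,x5,x6}} V14={{x1},{x1,x2},{x1,x4},{x1,x5},{x1,x6},{x2,x3},{x2,x4},{x1,x2,x5},{x1,x4,x5},{x1,x5,x6}} V23={{x3},{x6},{x1,x5},{x1,x6},{x2,x3},{x2,x6},{x3,x4},{x3,x5},{x5,x6},{x1,x2,x5},{x1,x4,x5},{x1,x5,x6},{x2,x5,x6},{x3,x4,x5}} V24={{x3},{x1,x5},{x1,x6},{x2,x3},{x3,x4},{x3,x5},{x4,x5},{x1,x2,x5},{x1,x4,x5},{x1,x5,x6},{x3,x4,x5}} V34={{x1},{x3},{x1,x2},{x1,x4},{x1,x5},{x1,x6},{x2,x3},{x3,x4},{x3,x5},{x1,x2,x5},{x1,x4,x5},{x1,x5,x6},{x3,x4,x5}}
  V123={{x1,x5},{x1,x6},{x2,x3},{x2,x6},{x1,x2,x5},{x1,x4,x5},{x1,x5,x6},{x2,x5,x6}} V124={{x1,x5},{x1,x6},{x2,x3},{x1,x2,x5},{x1,x4,x5},{x1,x5,x6}} V134={{x1},{x1,x2},{x1,x4},{x1,x5},{x1,x6},{x2,x3},{x1,x2,x5},{x1,x4,x5},{x1,x5,x6}} V234={{x3},{x1,x5},{x1,x6},{x2,x3},{x3,x4},{x3,x5},{x1,x2,x5},{x1,x4,x5},{x1,x5,x6},{x3,x4,x5}}
  V1234={{x1,x5},{x1,x6},{x2,x3},{x1,x2,x5},{x1,x4,x5},{x1,x5,x6}}
C dims 4,6,4,1; δ0: rk_F7 3; δ1: rk_F7 3; δ2: rk_F7 1
Ȟ^0 = (4 − 3) − 0 = 1, so Ȟ^0 ≅ Z/7
Ȟ^1 = (6 − 3) − 3 = 0, so Ȟ^1 ≅ 0
Ȟ^2 = (4 − 1) − 3 = 0, so Ȟ^2 ≅ 0


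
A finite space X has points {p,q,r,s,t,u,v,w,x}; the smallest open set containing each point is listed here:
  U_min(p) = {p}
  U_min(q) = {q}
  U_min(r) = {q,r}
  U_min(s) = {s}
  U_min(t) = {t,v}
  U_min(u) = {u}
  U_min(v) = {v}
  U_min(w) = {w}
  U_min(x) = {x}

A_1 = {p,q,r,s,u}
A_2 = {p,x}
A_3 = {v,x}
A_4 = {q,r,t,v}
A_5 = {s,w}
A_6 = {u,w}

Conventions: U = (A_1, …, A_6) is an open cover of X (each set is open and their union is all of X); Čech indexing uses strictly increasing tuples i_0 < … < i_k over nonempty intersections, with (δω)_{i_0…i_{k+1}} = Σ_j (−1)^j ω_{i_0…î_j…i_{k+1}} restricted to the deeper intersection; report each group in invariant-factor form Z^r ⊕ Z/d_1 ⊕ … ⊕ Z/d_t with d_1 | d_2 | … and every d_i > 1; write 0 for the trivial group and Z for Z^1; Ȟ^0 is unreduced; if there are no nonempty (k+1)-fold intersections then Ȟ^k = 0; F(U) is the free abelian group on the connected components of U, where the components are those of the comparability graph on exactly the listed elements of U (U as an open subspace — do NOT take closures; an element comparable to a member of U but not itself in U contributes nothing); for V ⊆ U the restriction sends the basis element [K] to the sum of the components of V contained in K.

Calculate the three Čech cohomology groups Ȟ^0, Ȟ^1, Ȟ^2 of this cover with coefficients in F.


nonempty overlaps:
  A12={p} A14={q,r} A15={s} A16={u} A23={x} A34={v} A56={w}
components per intersection:
  A1: {p} {q,r} {s} {u}
  A2: {p} {x}
  A3: {v} {x}
  A4: {q,r} {t,v}
  A5: {s} {w}
  A6: {u} {w}
  A12: {p}
  A14: {q,r}
  A15: {s}
  A16: {u}
  A23: {x}
  A34: {v}
  A56: {w}
C dims 14,7; δ0: rk 7, SNF 1^7
degree 0: 14−7−0 = 7 → Ȟ^0 ≅ Z^7
degree 1: 7−0−7 = 0 → Ȟ^1 ≅ 0
degree 2: 0−0−0 = 0 → Ȟ^2 ≅ 0

Ȟ^0 ≅ Z^7,  Ȟ^1 ≅ 0,  Ȟ^2 ≅ 0
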